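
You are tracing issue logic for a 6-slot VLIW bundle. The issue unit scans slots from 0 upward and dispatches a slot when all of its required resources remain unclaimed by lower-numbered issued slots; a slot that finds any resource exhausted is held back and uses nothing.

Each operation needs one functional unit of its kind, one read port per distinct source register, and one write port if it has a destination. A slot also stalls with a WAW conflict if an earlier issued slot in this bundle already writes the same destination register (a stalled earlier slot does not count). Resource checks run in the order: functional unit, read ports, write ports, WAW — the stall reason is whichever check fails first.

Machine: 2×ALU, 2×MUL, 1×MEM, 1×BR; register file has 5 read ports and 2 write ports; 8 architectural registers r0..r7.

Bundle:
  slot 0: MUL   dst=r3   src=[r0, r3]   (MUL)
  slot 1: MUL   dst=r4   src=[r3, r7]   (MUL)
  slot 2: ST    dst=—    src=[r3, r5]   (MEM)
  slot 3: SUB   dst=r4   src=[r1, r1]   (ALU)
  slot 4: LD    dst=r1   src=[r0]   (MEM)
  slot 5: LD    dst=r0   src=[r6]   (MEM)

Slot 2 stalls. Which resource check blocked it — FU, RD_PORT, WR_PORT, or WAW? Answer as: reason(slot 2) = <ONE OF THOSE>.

reason(slot 2) = RD_PORT

[0] MUL needs rd=2 wr=1: ok; after: ALU=2 MUL=1 MEM=1 BR=1, R=3, W=1
[1] MUL needs rd=2 wr=1: ok; after: ALU=2 MUL=0 MEM=1 BR=1, R=1, W=0
[2] MEM needs rd=2 wr=0: RD_PORT; after: ALU=2 MUL=0 MEM=1 BR=1, R=1, W=0
[3] ALU needs rd=1 wr=1: WR_PORT; after: ALU=2 MUL=0 MEM=1 BR=1, R=1, W=0
[4] MEM needs rd=1 wr=1: WR_PORT; after: ALU=2 MUL=0 MEM=1 BR=1, R=1, W=0
[5] MEM needs rd=1 wr=1: WR_PORT; after: ALU=2 MUL=0 MEM=1 BR=1, R=1, W=0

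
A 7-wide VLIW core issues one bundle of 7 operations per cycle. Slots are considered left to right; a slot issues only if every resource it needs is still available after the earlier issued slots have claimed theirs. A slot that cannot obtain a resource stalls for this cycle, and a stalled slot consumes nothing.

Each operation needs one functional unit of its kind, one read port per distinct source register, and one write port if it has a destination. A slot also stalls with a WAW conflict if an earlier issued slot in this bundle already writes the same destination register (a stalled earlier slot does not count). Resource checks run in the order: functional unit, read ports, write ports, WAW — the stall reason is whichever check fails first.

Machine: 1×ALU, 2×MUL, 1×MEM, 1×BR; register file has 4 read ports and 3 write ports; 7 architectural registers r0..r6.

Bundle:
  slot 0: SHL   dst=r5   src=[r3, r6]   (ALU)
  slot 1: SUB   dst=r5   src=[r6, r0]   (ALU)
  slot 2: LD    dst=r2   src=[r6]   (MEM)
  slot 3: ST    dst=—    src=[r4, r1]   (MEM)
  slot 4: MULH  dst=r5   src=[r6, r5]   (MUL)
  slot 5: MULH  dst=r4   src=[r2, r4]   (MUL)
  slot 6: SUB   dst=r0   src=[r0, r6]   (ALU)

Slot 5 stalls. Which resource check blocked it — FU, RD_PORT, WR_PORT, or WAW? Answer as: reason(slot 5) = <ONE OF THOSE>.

reason(slot 5) = RD_PORT

  0. ALU→r5 ⇒ go  {0A/2Mu/1Ld/1B | 2r 2w}
  1. ALU→r5 ⇒ no(FU)  {0A/2Mu/1Ld/1B | 2r 2w}
  2. MEM→r2 ⇒ go  {0A/2Mu/0Ld/1B | 1r 1w}
  3. MEM ⇒ no(FU)  {0A/2Mu/0Ld/1B | 1r 1w}
  4. MUL→r5 ⇒ no(RD_PORT)  {0A/2Mu/0Ld/1B | 1r 1w}
  5. MUL→r4 ⇒ no(RD_PORT)  {0A/2Mu/0Ld/1B | 1r 1w}
  6. ALU→r0 ⇒ no(FU)  {0A/2Mu/0Ld/1B | 1r 1w}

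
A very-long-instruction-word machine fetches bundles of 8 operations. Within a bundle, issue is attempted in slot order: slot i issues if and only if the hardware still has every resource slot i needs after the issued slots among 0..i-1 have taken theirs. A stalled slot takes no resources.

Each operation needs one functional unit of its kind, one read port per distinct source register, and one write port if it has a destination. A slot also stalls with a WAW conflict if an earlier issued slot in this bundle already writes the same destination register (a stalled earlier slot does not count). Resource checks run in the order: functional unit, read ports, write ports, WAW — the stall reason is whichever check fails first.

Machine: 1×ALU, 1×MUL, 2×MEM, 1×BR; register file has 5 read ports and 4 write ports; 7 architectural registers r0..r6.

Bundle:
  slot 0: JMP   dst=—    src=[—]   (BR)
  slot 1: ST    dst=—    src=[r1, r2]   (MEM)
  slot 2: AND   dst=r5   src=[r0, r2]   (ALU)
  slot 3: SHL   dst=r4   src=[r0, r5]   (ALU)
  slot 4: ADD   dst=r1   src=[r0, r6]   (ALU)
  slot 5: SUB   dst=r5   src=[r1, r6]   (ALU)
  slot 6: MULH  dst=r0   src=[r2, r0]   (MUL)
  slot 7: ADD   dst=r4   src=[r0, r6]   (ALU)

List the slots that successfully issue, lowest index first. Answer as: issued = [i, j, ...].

issued = [0, 1, 2]

#0 BR src=- dispatched  <A:1 Mu:1 Ld:2 B:0 rd:5 wr:4>
#1 MEM src=r1,r2 dispatched  <A:1 Mu:1 Ld:1 B:0 rd:3 wr:4>
#2 ALU src=r0,r2 dispatched  <A:0 Mu:1 Ld:1 B:0 rd:1 wr:3>
#3 ALU src=r0,r5 held:FU  <A:0 Mu:1 Ld:1 B:0 rd:1 wr:3>
#4 ALU src=r0,r6 held:FU  <A:0 Mu:1 Ld:1 B:0 rd:1 wr:3>
#5 ALU src=r1,r6 held:FU  <A:0 Mu:1 Ld:1 B:0 rd:1 wr:3>
#6 MUL src=r2,r0 held:RD_PORT  <A:0 Mu:1 Ld:1 B:0 rd:1 wr:3>
#7 ALU src=r0,r6 held:FU  <A:0 Mu:1 Ld:1 B:0 rd:1 wr:3>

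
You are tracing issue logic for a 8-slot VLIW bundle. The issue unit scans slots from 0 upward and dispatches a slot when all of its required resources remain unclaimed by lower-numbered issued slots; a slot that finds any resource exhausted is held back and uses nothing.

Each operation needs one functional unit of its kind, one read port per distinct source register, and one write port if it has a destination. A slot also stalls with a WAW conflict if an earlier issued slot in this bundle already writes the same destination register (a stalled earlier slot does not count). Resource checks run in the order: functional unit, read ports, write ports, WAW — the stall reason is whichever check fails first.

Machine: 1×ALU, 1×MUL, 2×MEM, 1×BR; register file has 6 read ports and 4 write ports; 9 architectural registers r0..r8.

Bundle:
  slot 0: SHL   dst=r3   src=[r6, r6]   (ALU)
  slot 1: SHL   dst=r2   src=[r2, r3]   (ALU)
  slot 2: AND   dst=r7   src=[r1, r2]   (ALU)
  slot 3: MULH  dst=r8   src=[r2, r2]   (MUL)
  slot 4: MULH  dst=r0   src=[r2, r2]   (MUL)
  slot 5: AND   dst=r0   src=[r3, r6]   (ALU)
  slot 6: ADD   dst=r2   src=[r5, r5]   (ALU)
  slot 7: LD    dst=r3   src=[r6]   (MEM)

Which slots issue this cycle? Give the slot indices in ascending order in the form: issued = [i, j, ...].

issued = [0, 3]

  0. ALU→r3 ⇒ go  {0A/1Mu/2Ld/1B | 5r 3w}
  1. ALU→r2 ⇒ no(FU)  {0A/1Mu/2Ld/1B | 5r 3w}
  2. ALU→r7 ⇒ no(FU)  {0A/1Mu/2Ld/1B | 5r 3w}
  3. MUL→r8 ⇒ go  {0A/0Mu/2Ld/1B | 4r 2w}
  4. MUL→r0 ⇒ no(FU)  {0A/0Mu/2Ld/1B | 4r 2w}
  5. ALU→r0 ⇒ no(FU)  {0A/0Mu/2Ld/1B | 4r 2w}
  6. ALU→r2 ⇒ no(FU)  {0A/0Mu/2Ld/1B | 4r 2w}
  7. MEM→r3 ⇒ no(WAW)  {0A/0Mu/2Ld/1B | 4r 2w}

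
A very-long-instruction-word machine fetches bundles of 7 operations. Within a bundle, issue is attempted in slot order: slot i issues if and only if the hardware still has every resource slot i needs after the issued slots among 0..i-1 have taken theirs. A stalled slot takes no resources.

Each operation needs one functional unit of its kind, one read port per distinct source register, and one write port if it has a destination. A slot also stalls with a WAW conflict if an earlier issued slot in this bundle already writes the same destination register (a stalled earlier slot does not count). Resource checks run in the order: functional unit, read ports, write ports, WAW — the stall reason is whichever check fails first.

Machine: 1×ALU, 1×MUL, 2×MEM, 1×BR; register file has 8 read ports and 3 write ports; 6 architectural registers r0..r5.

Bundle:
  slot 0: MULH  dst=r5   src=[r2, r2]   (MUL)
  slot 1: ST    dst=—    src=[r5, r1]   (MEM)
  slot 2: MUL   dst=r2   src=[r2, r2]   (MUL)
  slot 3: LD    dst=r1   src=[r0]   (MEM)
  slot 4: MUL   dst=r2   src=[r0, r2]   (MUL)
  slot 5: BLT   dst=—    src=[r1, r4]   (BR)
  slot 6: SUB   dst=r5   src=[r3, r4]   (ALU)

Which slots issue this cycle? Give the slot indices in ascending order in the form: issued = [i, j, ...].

slot 0 (MUL): ISSUE — free A1,Mu0,Ld2,B1 rp7 wp2
slot 1 (MEM): ISSUE — free A1,Mu0,Ld1,B1 rp5 wp2
slot 2 (MUL): stall FU — free A1,Mu0,Ld1,B1 rp5 wp2
slot 3 (MEM): ISSUE — free A1,Mu0,Ld0,B1 rp4 wp1
slot 4 (MUL): stall FU — free A1,Mu0,Ld0,B1 rp4 wp1
slot 5 (BR): ISSUE — free A1,Mu0,Ld0,B0 rp2 wp1
slot 6 (ALU): stall WAW — free A1,Mu0,Ld0,B0 rp2 wp1

issued = [0, 1, 3, 5]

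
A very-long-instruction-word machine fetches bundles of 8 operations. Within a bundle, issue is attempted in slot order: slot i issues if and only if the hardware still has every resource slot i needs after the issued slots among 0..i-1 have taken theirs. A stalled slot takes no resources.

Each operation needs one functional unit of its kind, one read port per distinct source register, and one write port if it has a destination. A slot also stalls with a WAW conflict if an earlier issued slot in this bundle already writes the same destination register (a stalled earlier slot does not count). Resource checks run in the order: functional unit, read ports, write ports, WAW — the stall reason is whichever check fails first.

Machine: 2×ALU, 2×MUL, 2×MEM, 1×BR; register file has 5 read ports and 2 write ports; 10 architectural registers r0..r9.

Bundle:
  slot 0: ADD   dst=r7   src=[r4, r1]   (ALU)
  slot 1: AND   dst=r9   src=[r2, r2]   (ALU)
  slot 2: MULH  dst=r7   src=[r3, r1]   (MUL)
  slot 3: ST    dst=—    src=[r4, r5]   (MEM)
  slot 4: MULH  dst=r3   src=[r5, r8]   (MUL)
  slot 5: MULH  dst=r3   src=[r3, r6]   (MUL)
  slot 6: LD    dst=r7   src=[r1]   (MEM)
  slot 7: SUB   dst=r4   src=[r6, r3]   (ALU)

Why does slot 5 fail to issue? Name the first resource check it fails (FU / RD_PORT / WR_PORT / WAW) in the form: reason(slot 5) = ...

(0) want 1×ALU +2rd +1wr — yes → AL1|MU2|ME2|BR1|rd3|wr1
(1) want 1×ALU +1rd +1wr — yes → AL0|MU2|ME2|BR1|rd2|wr0
(2) want 1×MUL +2rd +1wr — WR_PORT → AL0|MU2|ME2|BR1|rd2|wr0
(3) want 1×MEM +2rd +0wr — yes → AL0|MU2|ME1|BR1|rd0|wr0
(4) want 1×MUL +2rd +1wr — RD_PORT → AL0|MU2|ME1|BR1|rd0|wr0
(5) want 1×MUL +2rd +1wr — RD_PORT → AL0|MU2|ME1|BR1|rd0|wr0
(6) want 1×MEM +1rd +1wr — RD_PORT → AL0|MU2|ME1|BR1|rd0|wr0
(7) want 1×ALU +2rd +1wr — FU → AL0|MU2|ME1|BR1|rd0|wr0

reason(slot 5) = RD_PORT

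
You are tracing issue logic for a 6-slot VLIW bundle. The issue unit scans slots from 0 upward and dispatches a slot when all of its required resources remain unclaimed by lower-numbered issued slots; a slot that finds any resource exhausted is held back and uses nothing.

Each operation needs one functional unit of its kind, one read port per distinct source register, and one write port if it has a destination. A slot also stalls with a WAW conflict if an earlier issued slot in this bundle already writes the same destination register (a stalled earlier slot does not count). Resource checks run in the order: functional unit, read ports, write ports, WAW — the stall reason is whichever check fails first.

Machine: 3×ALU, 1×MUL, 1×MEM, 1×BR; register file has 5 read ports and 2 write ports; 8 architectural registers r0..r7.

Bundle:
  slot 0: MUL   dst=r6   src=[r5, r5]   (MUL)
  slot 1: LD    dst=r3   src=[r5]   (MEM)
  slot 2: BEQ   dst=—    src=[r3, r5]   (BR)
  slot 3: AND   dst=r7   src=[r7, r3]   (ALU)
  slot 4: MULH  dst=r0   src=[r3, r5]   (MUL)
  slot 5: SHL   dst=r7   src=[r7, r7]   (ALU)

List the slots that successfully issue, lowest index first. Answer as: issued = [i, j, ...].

issued = [0, 1, 2]

  0. MUL→r6 ⇒ go  {3A/0Mu/1Ld/1B | 4r 1w}
  1. MEM→r3 ⇒ go  {3A/0Mu/0Ld/1B | 3r 0w}
  2. BR ⇒ go  {3A/0Mu/0Ld/0B | 1r 0w}
  3. ALU→r7 ⇒ no(RD_PORT)  {3A/0Mu/0Ld/0B | 1r 0w}
  4. MUL→r0 ⇒ no(FU)  {3A/0Mu/0Ld/0B | 1r 0w}
  5. ALU→r7 ⇒ no(WR_PORT)  {3A/0Mu/0Ld/0B | 1r 0w}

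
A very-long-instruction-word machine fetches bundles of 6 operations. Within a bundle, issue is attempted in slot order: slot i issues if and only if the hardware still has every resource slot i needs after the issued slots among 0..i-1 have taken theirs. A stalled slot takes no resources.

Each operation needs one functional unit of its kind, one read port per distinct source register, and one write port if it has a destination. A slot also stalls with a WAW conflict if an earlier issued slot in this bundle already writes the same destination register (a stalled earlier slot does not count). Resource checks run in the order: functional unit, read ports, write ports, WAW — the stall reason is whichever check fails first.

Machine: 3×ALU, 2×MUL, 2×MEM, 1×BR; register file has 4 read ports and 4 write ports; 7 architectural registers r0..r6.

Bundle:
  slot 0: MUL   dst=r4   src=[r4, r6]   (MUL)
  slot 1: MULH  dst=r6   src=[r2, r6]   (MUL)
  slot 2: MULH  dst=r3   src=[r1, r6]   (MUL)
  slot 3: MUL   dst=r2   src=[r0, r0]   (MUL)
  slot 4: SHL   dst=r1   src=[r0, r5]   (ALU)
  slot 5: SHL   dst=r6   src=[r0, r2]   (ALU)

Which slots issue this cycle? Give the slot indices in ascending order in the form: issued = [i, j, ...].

issued = [0, 1]

  0. MUL→r4 ⇒ go  {3A/1Mu/2Ld/1B | 2r 3w}
  1. MUL→r6 ⇒ go  {3A/0Mu/2Ld/1B | 0r 2w}
  2. MUL→r3 ⇒ no(FU)  {3A/0Mu/2Ld/1B | 0r 2w}
  3. MUL→r2 ⇒ no(FU)  {3A/0Mu/2Ld/1B | 0r 2w}
  4. ALU→r1 ⇒ no(RD_PORT)  {3A/0Mu/2Ld/1B | 0r 2w}
  5. ALU→r6 ⇒ no(RD_PORT)  {3A/0Mu/2Ld/1B | 0r 2w}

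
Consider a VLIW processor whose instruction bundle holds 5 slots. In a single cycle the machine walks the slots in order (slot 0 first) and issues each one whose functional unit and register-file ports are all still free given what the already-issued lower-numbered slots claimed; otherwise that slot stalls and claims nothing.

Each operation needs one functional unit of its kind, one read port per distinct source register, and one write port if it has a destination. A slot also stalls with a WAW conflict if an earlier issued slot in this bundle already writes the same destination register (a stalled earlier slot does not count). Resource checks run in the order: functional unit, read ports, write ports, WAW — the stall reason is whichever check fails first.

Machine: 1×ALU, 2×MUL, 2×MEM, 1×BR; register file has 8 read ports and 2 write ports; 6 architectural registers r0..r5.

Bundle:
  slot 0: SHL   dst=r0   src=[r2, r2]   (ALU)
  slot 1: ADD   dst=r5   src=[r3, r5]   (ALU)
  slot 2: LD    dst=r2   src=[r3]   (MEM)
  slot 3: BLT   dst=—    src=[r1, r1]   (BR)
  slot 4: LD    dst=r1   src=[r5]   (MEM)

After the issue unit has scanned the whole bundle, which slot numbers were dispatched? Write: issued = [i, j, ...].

issued = [0, 2, 3]

[0] ALU needs rd=1 wr=1: ok; after: ALU=0 MUL=2 MEM=2 BR=1, R=7, W=1
[1] ALU needs rd=2 wr=1: FU; after: ALU=0 MUL=2 MEM=2 BR=1, R=7, W=1
[2] MEM needs rd=1 wr=1: ok; after: ALU=0 MUL=2 MEM=1 BR=1, R=6, W=0
[3] BR needs rd=1 wr=0: ok; after: ALU=0 MUL=2 MEM=1 BR=0, R=5, W=0
[4] MEM needs rd=1 wr=1: WR_PORT; after: ALU=0 MUL=2 MEM=1 BR=0, R=5, W=0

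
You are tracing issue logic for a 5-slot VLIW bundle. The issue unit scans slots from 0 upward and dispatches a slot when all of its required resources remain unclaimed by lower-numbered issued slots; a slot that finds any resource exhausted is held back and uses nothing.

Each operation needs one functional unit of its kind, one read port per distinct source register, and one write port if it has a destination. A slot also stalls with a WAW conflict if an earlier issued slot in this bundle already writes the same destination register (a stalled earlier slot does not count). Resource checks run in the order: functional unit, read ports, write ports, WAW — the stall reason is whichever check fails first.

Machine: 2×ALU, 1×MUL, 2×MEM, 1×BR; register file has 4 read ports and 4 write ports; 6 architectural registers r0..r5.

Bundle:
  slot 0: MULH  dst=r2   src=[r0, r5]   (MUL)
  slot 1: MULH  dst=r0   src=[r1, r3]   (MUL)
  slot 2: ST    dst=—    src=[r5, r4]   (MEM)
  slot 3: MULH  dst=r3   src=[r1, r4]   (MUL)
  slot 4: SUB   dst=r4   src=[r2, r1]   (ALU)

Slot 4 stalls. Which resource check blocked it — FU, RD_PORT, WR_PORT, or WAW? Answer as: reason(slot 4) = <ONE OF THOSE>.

[0] MUL needs rd=2 wr=1: ok; after: ALU=2 MUL=0 MEM=2 BR=1, R=2, W=3
[1] MUL needs rd=2 wr=1: FU; after: ALU=2 MUL=0 MEM=2 BR=1, R=2, W=3
[2] MEM needs rd=2 wr=0: ok; after: ALU=2 MUL=0 MEM=1 BR=1, R=0, W=3
[3] MUL needs rd=2 wr=1: FU; after: ALU=2 MUL=0 MEM=1 BR=1, R=0, W=3
[4] ALU needs rd=2 wr=1: RD_PORT; after: ALU=2 MUL=0 MEM=1 BR=1, R=0, W=3

reason(slot 4) = RD_PORT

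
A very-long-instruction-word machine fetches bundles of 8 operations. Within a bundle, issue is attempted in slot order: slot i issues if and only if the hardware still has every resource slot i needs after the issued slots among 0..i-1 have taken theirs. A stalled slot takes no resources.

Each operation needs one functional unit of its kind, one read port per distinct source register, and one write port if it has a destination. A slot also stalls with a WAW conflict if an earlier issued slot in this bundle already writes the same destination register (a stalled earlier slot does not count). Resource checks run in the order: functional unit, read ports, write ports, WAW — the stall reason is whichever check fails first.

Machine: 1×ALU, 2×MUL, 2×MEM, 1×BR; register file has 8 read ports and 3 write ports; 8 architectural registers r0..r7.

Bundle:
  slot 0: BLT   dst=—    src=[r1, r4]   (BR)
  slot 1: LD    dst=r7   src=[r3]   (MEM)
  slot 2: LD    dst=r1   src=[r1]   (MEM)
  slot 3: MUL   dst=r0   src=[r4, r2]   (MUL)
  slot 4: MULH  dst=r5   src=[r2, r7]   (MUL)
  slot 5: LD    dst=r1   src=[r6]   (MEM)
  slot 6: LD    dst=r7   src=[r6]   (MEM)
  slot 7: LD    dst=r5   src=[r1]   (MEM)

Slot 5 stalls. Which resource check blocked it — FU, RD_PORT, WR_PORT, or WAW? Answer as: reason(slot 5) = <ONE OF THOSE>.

slot 0 (BR): ISSUE — free A1,Mu2,Ld2,B0 rp6 wp3
slot 1 (MEM): ISSUE — free A1,Mu2,Ld1,B0 rp5 wp2
slot 2 (MEM): ISSUE — free A1,Mu2,Ld0,B0 rp4 wp1
slot 3 (MUL): ISSUE — free A1,Mu1,Ld0,B0 rp2 wp0
slot 4 (MUL): stall WR_PORT — free A1,Mu1,Ld0,B0 rp2 wp0
slot 5 (MEM): stall FU — free A1,Mu1,Ld0,B0 rp2 wp0
slot 6 (MEM): stall FU — free A1,Mu1,Ld0,B0 rp2 wp0
slot 7 (MEM): stall FU — free A1,Mu1,Ld0,B0 rp2 wp0

reason(slot 5) = FU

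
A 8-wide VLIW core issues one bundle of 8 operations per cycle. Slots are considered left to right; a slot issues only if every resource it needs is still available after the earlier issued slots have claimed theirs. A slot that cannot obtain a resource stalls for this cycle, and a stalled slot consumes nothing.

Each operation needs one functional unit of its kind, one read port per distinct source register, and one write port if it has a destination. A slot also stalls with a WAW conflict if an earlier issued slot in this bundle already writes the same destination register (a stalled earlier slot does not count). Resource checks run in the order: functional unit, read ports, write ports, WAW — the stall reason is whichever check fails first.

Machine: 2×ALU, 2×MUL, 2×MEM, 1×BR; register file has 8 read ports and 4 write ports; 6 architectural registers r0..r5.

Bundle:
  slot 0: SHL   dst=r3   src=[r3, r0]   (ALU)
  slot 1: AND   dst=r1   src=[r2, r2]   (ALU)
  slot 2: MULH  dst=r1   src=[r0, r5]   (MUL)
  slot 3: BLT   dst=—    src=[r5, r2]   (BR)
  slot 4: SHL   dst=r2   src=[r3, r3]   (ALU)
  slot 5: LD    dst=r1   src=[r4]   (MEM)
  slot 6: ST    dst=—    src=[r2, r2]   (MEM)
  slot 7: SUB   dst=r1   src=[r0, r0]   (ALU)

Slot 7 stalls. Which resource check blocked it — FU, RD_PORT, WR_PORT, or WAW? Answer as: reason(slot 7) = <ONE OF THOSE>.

reason(slot 7) = FU

[0] ALU needs rd=2 wr=1: ok; after: ALU=1 MUL=2 MEM=2 BR=1, R=6, W=3
[1] ALU needs rd=1 wr=1: ok; after: ALU=0 MUL=2 MEM=2 BR=1, R=5, W=2
[2] MUL needs rd=2 wr=1: WAW; after: ALU=0 MUL=2 MEM=2 BR=1, R=5, W=2
[3] BR needs rd=2 wr=0: ok; after: ALU=0 MUL=2 MEM=2 BR=0, R=3, W=2
[4] ALU needs rd=1 wr=1: FU; after: ALU=0 MUL=2 MEM=2 BR=0, R=3, W=2
[5] MEM needs rd=1 wr=1: WAW; after: ALU=0 MUL=2 MEM=2 BR=0, R=3, W=2
[6] MEM needs rd=1 wr=0: ok; after: ALU=0 MUL=2 MEM=1 BR=0, R=2, W=2
[7] ALU needs rd=1 wr=1: FU; after: ALU=0 MUL=2 MEM=1 BR=0, R=2, W=2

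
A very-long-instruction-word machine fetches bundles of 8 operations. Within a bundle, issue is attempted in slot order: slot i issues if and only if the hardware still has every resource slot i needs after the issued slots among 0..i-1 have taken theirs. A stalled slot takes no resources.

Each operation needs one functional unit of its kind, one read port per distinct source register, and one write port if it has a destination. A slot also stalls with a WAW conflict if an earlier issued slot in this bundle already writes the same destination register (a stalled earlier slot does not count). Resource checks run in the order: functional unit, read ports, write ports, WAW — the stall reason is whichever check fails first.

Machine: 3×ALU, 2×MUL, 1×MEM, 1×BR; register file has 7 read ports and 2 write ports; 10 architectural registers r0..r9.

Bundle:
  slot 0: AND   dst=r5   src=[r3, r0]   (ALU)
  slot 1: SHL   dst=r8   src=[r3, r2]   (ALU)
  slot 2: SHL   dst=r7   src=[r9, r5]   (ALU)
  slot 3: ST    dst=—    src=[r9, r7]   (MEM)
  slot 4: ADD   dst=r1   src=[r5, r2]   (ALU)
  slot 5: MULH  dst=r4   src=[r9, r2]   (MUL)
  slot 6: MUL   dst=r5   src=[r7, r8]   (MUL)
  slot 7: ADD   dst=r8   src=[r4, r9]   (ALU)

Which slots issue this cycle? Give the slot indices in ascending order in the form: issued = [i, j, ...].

issued = [0, 1, 3]

#0 ALU src=r3,r0 dispatched  <A:2 Mu:2 Ld:1 B:1 rd:5 wr:1>
#1 ALU src=r3,r2 dispatched  <A:1 Mu:2 Ld:1 B:1 rd:3 wr:0>
#2 ALU src=r9,r5 held:WR_PORT  <A:1 Mu:2 Ld:1 B:1 rd:3 wr:0>
#3 MEM src=r9,r7 dispatched  <A:1 Mu:2 Ld:0 B:1 rd:1 wr:0>
#4 ALU src=r5,r2 held:RD_PORT  <A:1 Mu:2 Ld:0 B:1 rd:1 wr:0>
#5 MUL src=r9,r2 held:RD_PORT  <A:1 Mu:2 Ld:0 B:1 rd:1 wr:0>
#6 MUL src=r7,r8 held:RD_PORT  <A:1 Mu:2 Ld:0 B:1 rd:1 wr:0>
#7 ALU src=r4,r9 held:RD_PORT  <A:1 Mu:2 Ld:0 B:1 rd:1 wr:0>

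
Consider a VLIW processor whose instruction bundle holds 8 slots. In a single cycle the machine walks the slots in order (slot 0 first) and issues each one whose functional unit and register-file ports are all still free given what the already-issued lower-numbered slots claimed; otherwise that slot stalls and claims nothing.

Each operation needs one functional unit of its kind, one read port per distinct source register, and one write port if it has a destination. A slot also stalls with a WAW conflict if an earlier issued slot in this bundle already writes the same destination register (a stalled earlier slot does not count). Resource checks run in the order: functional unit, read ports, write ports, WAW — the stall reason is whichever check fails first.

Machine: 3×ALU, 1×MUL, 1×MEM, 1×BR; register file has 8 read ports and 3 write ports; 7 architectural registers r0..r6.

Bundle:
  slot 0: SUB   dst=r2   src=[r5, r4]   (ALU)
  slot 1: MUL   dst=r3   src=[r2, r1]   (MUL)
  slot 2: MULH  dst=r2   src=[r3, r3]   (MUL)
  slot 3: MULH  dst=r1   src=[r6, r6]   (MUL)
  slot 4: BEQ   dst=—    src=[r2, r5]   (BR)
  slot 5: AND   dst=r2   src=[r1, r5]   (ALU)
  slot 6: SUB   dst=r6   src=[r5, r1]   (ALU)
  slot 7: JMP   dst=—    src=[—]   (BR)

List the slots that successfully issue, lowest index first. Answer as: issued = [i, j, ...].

issued = [0, 1, 4, 6]

  0. ALU→r2 ⇒ go  {2A/1Mu/1Ld/1B | 6r 2w}
  1. MUL→r3 ⇒ go  {2A/0Mu/1Ld/1B | 4r 1w}
  2. MUL→r2 ⇒ no(FU)  {2A/0Mu/1Ld/1B | 4r 1w}
  3. MUL→r1 ⇒ no(FU)  {2A/0Mu/1Ld/1B | 4r 1w}
  4. BR ⇒ go  {2A/0Mu/1Ld/0B | 2r 1w}
  5. ALU→r2 ⇒ no(WAW)  {2A/0Mu/1Ld/0B | 2r 1w}
  6. ALU→r6 ⇒ go  {1A/0Mu/1Ld/0B | 0r 0w}
  7. BR ⇒ no(FU)  {1A/0Mu/1Ld/0B | 0r 0w}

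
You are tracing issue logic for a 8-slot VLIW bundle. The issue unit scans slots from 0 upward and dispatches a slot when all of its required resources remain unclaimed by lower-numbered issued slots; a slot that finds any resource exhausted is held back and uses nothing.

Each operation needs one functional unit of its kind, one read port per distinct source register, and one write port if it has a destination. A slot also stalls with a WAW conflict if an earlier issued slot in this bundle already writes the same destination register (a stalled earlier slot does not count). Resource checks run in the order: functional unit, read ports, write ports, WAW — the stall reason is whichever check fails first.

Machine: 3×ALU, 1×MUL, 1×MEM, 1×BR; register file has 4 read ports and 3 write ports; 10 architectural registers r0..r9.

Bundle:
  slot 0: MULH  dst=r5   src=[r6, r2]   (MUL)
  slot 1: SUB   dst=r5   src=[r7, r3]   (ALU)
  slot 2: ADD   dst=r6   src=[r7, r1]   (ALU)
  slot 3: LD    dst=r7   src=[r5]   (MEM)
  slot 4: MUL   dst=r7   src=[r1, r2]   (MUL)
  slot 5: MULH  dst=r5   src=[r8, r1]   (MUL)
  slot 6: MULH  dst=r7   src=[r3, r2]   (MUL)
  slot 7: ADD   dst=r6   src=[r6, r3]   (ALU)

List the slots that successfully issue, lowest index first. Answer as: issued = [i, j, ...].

[0] MUL needs rd=2 wr=1: ok; after: ALU=3 MUL=0 MEM=1 BR=1, R=2, W=2
[1] ALU needs rd=2 wr=1: WAW; after: ALU=3 MUL=0 MEM=1 BR=1, R=2, W=2
[2] ALU needs rd=2 wr=1: ok; after: ALU=2 MUL=0 MEM=1 BR=1, R=0, W=1
[3] MEM needs rd=1 wr=1: RD_PORT; after: ALU=2 MUL=0 MEM=1 BR=1, R=0, W=1
[4] MUL needs rd=2 wr=1: FU; after: ALU=2 MUL=0 MEM=1 BR=1, R=0, W=1
[5] MUL needs rd=2 wr=1: FU; after: ALU=2 MUL=0 MEM=1 BR=1, R=0, W=1
[6] MUL needs rd=2 wr=1: FU; after: ALU=2 MUL=0 MEM=1 BR=1, R=0, W=1
[7] ALU needs rd=2 wr=1: RD_PORT; after: ALU=2 MUL=0 MEM=1 BR=1, R=0, W=1

issued = [0, 2]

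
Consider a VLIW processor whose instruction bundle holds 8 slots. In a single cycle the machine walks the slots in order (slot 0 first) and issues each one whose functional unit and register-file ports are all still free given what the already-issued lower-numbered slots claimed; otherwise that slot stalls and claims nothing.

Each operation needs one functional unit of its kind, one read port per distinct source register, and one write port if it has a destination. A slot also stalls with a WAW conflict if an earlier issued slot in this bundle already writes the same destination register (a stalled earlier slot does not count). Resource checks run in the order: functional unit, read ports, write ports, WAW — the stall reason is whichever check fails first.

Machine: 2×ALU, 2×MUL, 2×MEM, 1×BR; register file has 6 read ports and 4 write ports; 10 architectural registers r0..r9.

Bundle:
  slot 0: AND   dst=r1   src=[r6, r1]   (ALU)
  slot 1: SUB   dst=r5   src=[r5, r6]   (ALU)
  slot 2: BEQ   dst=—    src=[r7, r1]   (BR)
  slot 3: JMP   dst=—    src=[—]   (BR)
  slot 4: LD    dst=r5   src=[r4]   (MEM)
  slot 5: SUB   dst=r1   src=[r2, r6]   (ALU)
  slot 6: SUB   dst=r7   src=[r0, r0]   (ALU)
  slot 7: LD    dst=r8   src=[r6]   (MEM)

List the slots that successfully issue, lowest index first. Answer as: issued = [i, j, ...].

issued = [0, 1, 2]

[0] ALU needs rd=2 wr=1: ok; after: ALU=1 MUL=2 MEM=2 BR=1, R=4, W=3
[1] ALU needs rd=2 wr=1: ok; after: ALU=0 MUL=2 MEM=2 BR=1, R=2, W=2
[2] BR needs rd=2 wr=0: ok; after: ALU=0 MUL=2 MEM=2 BR=0, R=0, W=2
[3] BR needs rd=0 wr=0: FU; after: ALU=0 MUL=2 MEM=2 BR=0, R=0, W=2
[4] MEM needs rd=1 wr=1: RD_PORT; after: ALU=0 MUL=2 MEM=2 BR=0, R=0, W=2
[5] ALU needs rd=2 wr=1: FU; after: ALU=0 MUL=2 MEM=2 BR=0, R=0, W=2
[6] ALU needs rd=1 wr=1: FU; after: ALU=0 MUL=2 MEM=2 BR=0, R=0, W=2
[7] MEM needs rd=1 wr=1: RD_PORT; after: ALU=0 MUL=2 MEM=2 BR=0, R=0, W=2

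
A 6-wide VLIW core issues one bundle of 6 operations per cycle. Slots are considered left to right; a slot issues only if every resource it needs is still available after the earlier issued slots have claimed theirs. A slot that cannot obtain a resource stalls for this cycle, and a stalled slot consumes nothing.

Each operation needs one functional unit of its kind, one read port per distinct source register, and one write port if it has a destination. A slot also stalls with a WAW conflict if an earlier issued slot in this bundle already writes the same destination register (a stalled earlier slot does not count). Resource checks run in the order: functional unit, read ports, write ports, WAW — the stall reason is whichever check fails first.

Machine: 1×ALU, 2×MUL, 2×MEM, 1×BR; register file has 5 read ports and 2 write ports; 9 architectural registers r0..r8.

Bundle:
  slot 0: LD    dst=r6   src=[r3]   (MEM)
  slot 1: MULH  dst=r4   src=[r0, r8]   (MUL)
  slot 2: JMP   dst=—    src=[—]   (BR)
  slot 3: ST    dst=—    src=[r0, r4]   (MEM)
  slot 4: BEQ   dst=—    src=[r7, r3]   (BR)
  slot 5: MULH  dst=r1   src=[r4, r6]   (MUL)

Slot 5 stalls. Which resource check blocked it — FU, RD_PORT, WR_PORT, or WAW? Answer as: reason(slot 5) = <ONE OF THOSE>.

#0 MEM src=r3 dispatched  <A:1 Mu:2 Ld:1 B:1 rd:4 wr:1>
#1 MUL src=r0,r8 dispatched  <A:1 Mu:1 Ld:1 B:1 rd:2 wr:0>
#2 BR src=- dispatched  <A:1 Mu:1 Ld:1 B:0 rd:2 wr:0>
#3 MEM src=r0,r4 dispatched  <A:1 Mu:1 Ld:0 B:0 rd:0 wr:0>
#4 BR src=r7,r3 held:FU  <A:1 Mu:1 Ld:0 B:0 rd:0 wr:0>
#5 MUL src=r4,r6 held:RD_PORT  <A:1 Mu:1 Ld:0 B:0 rd:0 wr:0>

reason(slot 5) = RD_PORT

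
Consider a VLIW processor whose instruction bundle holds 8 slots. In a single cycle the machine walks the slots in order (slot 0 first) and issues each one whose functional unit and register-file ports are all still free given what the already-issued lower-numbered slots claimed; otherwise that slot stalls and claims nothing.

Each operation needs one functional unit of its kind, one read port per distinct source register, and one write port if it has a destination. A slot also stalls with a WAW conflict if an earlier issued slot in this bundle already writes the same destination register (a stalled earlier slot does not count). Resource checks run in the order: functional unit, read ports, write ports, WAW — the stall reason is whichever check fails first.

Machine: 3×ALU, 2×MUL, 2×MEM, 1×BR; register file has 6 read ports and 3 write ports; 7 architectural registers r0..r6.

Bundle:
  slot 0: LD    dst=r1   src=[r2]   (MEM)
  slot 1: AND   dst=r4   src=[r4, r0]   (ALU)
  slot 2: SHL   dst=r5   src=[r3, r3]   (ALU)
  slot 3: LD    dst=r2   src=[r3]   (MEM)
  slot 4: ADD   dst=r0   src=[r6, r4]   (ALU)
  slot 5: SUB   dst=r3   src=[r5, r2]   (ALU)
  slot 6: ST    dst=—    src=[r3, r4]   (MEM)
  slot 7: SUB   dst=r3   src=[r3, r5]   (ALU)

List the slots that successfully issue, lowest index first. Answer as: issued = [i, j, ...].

[0] MEM needs rd=1 wr=1: ok; after: ALU=3 MUL=2 MEM=1 BR=1, R=5, W=2
[1] ALU needs rd=2 wr=1: ok; after: ALU=2 MUL=2 MEM=1 BR=1, R=3, W=1
[2] ALU needs rd=1 wr=1: ok; after: ALU=1 MUL=2 MEM=1 BR=1, R=2, W=0
[3] MEM needs rd=1 wr=1: WR_PORT; after: ALU=1 MUL=2 MEM=1 BR=1, R=2, W=0
[4] ALU needs rd=2 wr=1: WR_PORT; after: ALU=1 MUL=2 MEM=1 BR=1, R=2, W=0
[5] ALU needs rd=2 wr=1: WR_PORT; after: ALU=1 MUL=2 MEM=1 BR=1, R=2, W=0
[6] MEM needs rd=2 wr=0: ok; after: ALU=1 MUL=2 MEM=0 BR=1, R=0, W=0
[7] ALU needs rd=2 wr=1: RD_PORT; after: ALU=1 MUL=2 MEM=0 BR=1, R=0, W=0

issued = [0, 1, 2, 6]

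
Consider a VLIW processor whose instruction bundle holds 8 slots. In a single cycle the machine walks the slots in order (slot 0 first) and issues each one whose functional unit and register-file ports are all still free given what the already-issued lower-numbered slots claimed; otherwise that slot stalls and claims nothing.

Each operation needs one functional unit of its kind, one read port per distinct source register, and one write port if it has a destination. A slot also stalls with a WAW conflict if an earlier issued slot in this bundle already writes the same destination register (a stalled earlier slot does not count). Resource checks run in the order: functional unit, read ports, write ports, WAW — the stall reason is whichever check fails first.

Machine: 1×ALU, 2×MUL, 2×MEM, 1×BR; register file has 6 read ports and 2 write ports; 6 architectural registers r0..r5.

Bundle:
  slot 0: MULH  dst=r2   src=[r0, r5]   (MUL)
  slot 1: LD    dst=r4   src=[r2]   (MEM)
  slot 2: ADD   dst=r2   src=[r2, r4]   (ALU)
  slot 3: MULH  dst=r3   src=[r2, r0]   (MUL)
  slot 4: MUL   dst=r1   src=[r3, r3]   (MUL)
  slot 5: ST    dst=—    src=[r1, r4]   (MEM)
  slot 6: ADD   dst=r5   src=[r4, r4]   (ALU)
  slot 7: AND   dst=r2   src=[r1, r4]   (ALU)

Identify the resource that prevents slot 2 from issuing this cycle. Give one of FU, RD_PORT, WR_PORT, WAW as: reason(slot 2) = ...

reason(slot 2) = WR_PORT

#0 MUL src=r0,r5 dispatched  <A:1 Mu:1 Ld:2 B:1 rd:4 wr:1>
#1 MEM src=r2 dispatched  <A:1 Mu:1 Ld:1 B:1 rd:3 wr:0>
#2 ALU src=r2,r4 held:WR_PORT  <A:1 Mu:1 Ld:1 B:1 rd:3 wr:0>
#3 MUL src=r2,r0 held:WR_PORT  <A:1 Mu:1 Ld:1 B:1 rd:3 wr:0>
#4 MUL src=r3,r3 held:WR_PORT  <A:1 Mu:1 Ld:1 B:1 rd:3 wr:0>
#5 MEM src=r1,r4 dispatched  <A:1 Mu:1 Ld:0 B:1 rd:1 wr:0>
#6 ALU src=r4,r4 held:WR_PORT  <A:1 Mu:1 Ld:0 B:1 rd:1 wr:0>
#7 ALU src=r1,r4 held:RD_PORT  <A:1 Mu:1 Ld:0 B:1 rd:1 wr:0>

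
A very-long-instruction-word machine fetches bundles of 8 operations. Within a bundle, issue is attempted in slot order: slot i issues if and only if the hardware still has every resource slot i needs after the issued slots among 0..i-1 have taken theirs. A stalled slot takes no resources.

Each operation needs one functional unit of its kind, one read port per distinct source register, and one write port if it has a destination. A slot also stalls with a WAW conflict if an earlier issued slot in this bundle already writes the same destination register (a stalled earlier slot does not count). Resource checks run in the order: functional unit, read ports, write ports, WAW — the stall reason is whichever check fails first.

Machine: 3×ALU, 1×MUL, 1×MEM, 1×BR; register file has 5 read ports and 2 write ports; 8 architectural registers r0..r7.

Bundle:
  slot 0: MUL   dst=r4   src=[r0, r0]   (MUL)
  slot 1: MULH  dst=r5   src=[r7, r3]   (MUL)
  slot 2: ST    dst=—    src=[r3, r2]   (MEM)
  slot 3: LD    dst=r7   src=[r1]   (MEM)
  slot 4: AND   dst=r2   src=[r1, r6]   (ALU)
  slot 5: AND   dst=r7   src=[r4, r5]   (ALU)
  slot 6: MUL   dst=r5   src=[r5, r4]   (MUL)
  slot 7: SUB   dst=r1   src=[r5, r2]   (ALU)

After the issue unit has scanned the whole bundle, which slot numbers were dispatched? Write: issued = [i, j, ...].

issued = [0, 2, 4]

  0. MUL→r4 ⇒ go  {3A/0Mu/1Ld/1B | 4r 1w}
  1. MUL→r5 ⇒ no(FU)  {3A/0Mu/1Ld/1B | 4r 1w}
  2. MEM ⇒ go  {3A/0Mu/0Ld/1B | 2r 1w}
  3. MEM→r7 ⇒ no(FU)  {3A/0Mu/0Ld/1B | 2r 1w}
  4. ALU→r2 ⇒ go  {2A/0Mu/0Ld/1B | 0r 0w}
  5. ALU→r7 ⇒ no(RD_PORT)  {2A/0Mu/0Ld/1B | 0r 0w}
  6. MUL→r5 ⇒ no(FU)  {2A/0Mu/0Ld/1B | 0r 0w}
  7. ALU→r1 ⇒ no(RD_PORT)  {2A/0Mu/0Ld/1B | 0r 0w}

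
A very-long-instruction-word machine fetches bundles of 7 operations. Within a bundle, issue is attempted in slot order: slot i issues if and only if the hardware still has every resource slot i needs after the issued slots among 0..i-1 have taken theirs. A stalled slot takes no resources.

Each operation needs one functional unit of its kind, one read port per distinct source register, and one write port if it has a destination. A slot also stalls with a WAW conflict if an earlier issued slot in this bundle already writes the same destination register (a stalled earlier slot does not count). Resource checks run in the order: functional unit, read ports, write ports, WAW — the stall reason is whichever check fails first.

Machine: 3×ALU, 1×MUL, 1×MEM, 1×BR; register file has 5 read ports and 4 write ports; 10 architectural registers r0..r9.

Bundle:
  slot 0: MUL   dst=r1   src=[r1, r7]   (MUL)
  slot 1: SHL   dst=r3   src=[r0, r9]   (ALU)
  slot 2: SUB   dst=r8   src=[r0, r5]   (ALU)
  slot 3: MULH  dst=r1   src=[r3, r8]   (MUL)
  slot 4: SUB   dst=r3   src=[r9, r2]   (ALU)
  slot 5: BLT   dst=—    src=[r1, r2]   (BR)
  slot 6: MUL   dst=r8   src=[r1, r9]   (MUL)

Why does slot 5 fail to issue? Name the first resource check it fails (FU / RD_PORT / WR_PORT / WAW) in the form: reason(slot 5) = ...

slot 0 (MUL): ISSUE — free A3,Mu0,Ld1,B1 rp3 wp3
slot 1 (ALU): ISSUE — free A2,Mu0,Ld1,B1 rp1 wp2
slot 2 (ALU): stall RD_PORT — free A2,Mu0,Ld1,B1 rp1 wp2
slot 3 (MUL): stall FU — free A2,Mu0,Ld1,B1 rp1 wp2
slot 4 (ALU): stall RD_PORT — free A2,Mu0,Ld1,B1 rp1 wp2
slot 5 (BR): stall RD_PORT — free A2,Mu0,Ld1,B1 rp1 wp2
slot 6 (MUL): stall FU — free A2,Mu0,Ld1,B1 rp1 wp2

reason(slot 5) = RD_PORT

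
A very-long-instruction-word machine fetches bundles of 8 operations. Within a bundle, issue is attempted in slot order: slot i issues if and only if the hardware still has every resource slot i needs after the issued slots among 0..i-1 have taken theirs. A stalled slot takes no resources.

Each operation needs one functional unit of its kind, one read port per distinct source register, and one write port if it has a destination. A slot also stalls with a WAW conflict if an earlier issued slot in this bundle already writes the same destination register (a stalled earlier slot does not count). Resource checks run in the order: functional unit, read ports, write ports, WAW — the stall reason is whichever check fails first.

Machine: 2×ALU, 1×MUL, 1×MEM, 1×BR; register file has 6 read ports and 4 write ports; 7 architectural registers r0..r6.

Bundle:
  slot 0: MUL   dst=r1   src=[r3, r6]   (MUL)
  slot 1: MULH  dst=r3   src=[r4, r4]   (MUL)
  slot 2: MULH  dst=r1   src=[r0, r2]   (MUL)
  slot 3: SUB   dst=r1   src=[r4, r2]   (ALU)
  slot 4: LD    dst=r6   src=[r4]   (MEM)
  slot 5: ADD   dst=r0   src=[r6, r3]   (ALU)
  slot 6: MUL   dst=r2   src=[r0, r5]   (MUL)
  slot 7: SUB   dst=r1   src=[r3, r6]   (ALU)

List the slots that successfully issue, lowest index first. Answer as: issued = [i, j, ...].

issued = [0, 4, 5]

[0] MUL needs rd=2 wr=1: ok; after: ALU=2 MUL=0 MEM=1 BR=1, R=4, W=3
[1] MUL needs rd=1 wr=1: FU; after: ALU=2 MUL=0 MEM=1 BR=1, R=4, W=3
[2] MUL needs rd=2 wr=1: FU; after: ALU=2 MUL=0 MEM=1 BR=1, R=4, W=3
[3] ALU needs rd=2 wr=1: WAW; after: ALU=2 MUL=0 MEM=1 BR=1, R=4, W=3
[4] MEM needs rd=1 wr=1: ok; after: ALU=2 MUL=0 MEM=0 BR=1, R=3, W=2
[5] ALU needs rd=2 wr=1: ok; after: ALU=1 MUL=0 MEM=0 BR=1, R=1, W=1
[6] MUL needs rd=2 wr=1: FU; after: ALU=1 MUL=0 MEM=0 BR=1, R=1, W=1
[7] ALU needs rd=2 wr=1: RD_PORT; after: ALU=1 MUL=0 MEM=0 BR=1, R=1, W=1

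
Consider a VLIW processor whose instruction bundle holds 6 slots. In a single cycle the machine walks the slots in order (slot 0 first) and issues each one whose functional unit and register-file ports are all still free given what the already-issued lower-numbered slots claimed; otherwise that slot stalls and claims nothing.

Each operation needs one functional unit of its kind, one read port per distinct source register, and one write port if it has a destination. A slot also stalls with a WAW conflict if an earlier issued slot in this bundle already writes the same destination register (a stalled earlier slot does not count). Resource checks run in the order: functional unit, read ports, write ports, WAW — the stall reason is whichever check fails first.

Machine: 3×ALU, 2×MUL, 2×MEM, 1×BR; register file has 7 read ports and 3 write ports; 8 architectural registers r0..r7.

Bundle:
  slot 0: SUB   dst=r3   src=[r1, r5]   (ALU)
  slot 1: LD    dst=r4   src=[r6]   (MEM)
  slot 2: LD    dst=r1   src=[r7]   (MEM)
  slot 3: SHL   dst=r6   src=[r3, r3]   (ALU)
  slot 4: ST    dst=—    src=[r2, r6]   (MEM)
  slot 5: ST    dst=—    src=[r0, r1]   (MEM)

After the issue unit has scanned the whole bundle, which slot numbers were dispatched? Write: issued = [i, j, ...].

issued = [0, 1, 2]

#0 ALU src=r1,r5 dispatched  <A:2 Mu:2 Ld:2 B:1 rd:5 wr:2>
#1 MEM src=r6 dispatched  <A:2 Mu:2 Ld:1 B:1 rd:4 wr:1>
#2 MEM src=r7 dispatched  <A:2 Mu:2 Ld:0 B:1 rd:3 wr:0>
#3 ALU src=r3,r3 held:WR_PORT  <A:2 Mu:2 Ld:0 B:1 rd:3 wr:0>
#4 MEM src=r2,r6 held:FU  <A:2 Mu:2 Ld:0 B:1 rd:3 wr:0>
#5 MEM src=r0,r1 held:FU  <A:2 Mu:2 Ld:0 B:1 rd:3 wr:0>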